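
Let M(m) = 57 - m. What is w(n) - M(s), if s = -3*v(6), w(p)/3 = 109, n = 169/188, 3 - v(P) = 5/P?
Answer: 527/2 ≈ 263.50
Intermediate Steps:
v(P) = 3 - 5/P
n = 169/188 (n = 169*(1/188) = 169/188 ≈ 0.89894)
w(p) = 327 (w(p) = 3*109 = 327)
s = -13/2 (s = -3*(3 - 5/6) = -3*(3 - 5*⅙) = -3*(3 - ⅚) = -3*13/6 = -13/2 ≈ -6.5000)
w(n) - M(s) = 327 - (57 - 1*(-13/2)) = 327 - (57 + 13/2) = 327 - 1*127/2 = 327 - 127/2 = 527/2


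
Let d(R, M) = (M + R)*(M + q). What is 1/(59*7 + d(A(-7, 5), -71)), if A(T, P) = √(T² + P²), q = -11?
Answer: 6235/38377649 + 82*√74/38377649 ≈ 0.00018084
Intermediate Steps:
A(T, P) = √(P² + T²)
d(R, M) = (-11 + M)*(M + R) (d(R, M) = (M + R)*(M - 11) = (M + R)*(-11 + M) = (-11 + M)*(M + R))
1/(59*7 + d(A(-7, 5), -71)) = 1/(59*7 + ((-71)² - 11*(-71) - 11*√(5² + (-7)²) - 71*√(5² + (-7)²))) = 1/(413 + (5041 + 781 - 11*√(25 + 49) - 71*√(25 + 49))) = 1/(413 + (5041 + 781 - 11*√74 - 71*√74)) = 1/(413 + (5822 - 82*√74)) = 1/(6235 - 82*√74)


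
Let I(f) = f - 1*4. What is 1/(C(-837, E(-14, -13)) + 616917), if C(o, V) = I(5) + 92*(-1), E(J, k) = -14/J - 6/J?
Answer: 1/616826 ≈ 1.6212e-6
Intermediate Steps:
E(J, k) = -20/J
I(f) = -4 + f (I(f) = f - 4 = -4 + f)
C(o, V) = -91 (C(o, V) = (-4 + 5) + 92*(-1) = 1 - 92 = -91)
1/(C(-837, E(-14, -13)) + 616917) = 1/(-91 + 616917) = 1/616826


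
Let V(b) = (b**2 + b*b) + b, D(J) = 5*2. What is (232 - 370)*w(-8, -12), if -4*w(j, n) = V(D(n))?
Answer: 7245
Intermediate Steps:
D(J) = 10
V(b) = b + 2*b**2 (V(b) = (b**2 + b**2) + b = 2*b**2 + b = b + 2*b**2)
w(j, n) = -105/2 (w(j, n) = -5*(1 + 2*10)/2 = -5*(1 + 20)/2 = -5*21/2 = -1/4*210 = -105/2)
(232 - 370)*w(-8, -12) = (232 - 370)*(-105/2) = -138*(-105/2) = 7245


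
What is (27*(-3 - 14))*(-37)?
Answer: 16983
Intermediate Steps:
(27*(-3 - 14))*(-37) = (27*(-17))*(-37) = -459*(-37) = 16983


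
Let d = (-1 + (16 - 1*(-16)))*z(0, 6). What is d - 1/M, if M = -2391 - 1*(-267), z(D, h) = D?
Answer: 1/2124 ≈ 0.00047081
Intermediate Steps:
M = -2124 (M = -2391 + 267 = -2124)
d = 0 (d = (-1 + (16 - 1*(-16)))*0 = (-1 + (16 + 16))*0 = (-1 + 32)*0 = 31*0 = 0)
d - 1/M = 0 - 1/(-2124) = 0 - 1*(-1/2124) = 0 + 1/2124 = 1/2124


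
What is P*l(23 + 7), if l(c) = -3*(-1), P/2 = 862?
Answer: 5172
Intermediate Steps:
P = 1724 (P = 2*862 = 1724)
l(c) = 3
P*l(23 + 7) = 1724*3 = 5172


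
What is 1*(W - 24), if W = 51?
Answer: 27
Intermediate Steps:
1*(W - 24) = 1*(51 - 24) = 1*27 = 27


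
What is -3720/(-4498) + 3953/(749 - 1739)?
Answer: -7048897/2226510 ≈ -3.1659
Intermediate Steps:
-3720/(-4498) + 3953/(749 - 1739) = -3720*(-1/4498) + 3953/(-990) = 1860/2249 + 3953*(-1/990) = 1860/2249 - 3953/990 = -7048897/2226510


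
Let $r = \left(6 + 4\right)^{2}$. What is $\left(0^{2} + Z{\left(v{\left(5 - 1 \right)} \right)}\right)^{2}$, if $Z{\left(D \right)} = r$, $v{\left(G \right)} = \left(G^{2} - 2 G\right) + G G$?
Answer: $10000$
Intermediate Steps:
$r = 100$ ($r = 10^{2} = 100$)
$v{\left(G \right)} = - 2 G + 2 G^{2}$ ($v{\left(G \right)} = \left(G^{2} - 2 G\right) + G^{2} = - 2 G + 2 G^{2}$)
$Z{\left(D \right)} = 100$
$\left(0^{2} + Z{\left(v{\left(5 - 1 \right)} \right)}\right)^{2} = \left(0^{2} + 100\right)^{2} = \left(0 + 100\right)^{2} = 100^{2} = 10000$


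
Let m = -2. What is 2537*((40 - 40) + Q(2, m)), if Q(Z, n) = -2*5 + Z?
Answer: -20296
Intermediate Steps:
Q(Z, n) = -10 + Z
2537*((40 - 40) + Q(2, m)) = 2537*((40 - 40) + (-10 + 2)) = 2537*(0 - 8) = 2537*(-8) = -20296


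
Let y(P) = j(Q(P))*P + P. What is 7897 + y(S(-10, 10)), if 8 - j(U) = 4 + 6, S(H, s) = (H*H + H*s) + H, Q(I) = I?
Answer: 7907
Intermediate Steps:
S(H, s) = H + H² + H*s (S(H, s) = (H² + H*s) + H = H + H² + H*s)
j(U) = -2 (j(U) = 8 - (4 + 6) = 8 - 1*10 = 8 - 10 = -2)
y(P) = -P (y(P) = -2*P + P = -P)
7897 + y(S(-10, 10)) = 7897 - (-10)*(1 - 10 + 10) = 7897 - (-10) = 7897 - 1*(-10) = 7897 + 10 = 7907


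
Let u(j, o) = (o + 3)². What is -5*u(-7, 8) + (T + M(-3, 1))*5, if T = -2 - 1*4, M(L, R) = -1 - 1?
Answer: -645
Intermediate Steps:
M(L, R) = -2
T = -6 (T = -2 - 4 = -6)
u(j, o) = (3 + o)²
-5*u(-7, 8) + (T + M(-3, 1))*5 = -5*(3 + 8)² + (-6 - 2)*5 = -5*11² - 8*5 = -5*121 - 40 = -605 - 40 = -645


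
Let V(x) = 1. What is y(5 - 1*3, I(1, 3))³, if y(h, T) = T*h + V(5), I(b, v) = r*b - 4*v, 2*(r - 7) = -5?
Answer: -2744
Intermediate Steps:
r = 9/2 (r = 7 + (½)*(-5) = 7 - 5/2 = 9/2 ≈ 4.5000)
I(b, v) = -4*v + 9*b/2 (I(b, v) = 9*b/2 - 4*v = -4*v + 9*b/2)
y(h, T) = 1 + T*h (y(h, T) = T*h + 1 = 1 + T*h)
y(5 - 1*3, I(1, 3))³ = (1 + (-4*3 + (9/2)*1)*(5 - 1*3))³ = (1 + (-12 + 9/2)*(5 - 3))³ = (1 - 15/2*2)³ = (1 - 15)³ = (-14)³ = -2744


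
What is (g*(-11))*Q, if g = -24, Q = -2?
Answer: -528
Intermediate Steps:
(g*(-11))*Q = -24*(-11)*(-2) = 264*(-2) = -528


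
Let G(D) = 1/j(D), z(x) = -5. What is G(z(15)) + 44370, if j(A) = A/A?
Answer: 44371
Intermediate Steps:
j(A) = 1
G(D) = 1 (G(D) = 1/1 = 1)
G(z(15)) + 44370 = 1 + 44370 = 44371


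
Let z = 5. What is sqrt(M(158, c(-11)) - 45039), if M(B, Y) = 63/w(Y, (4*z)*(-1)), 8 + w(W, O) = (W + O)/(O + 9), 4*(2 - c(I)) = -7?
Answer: I*sqrt(75726795)/41 ≈ 212.25*I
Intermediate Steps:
c(I) = 15/4 (c(I) = 2 - 1/4*(-7) = 2 + 7/4 = 15/4)
w(W, O) = -8 + (O + W)/(9 + O) (w(W, O) = -8 + (W + O)/(O + 9) = -8 + (O + W)/(9 + O))
M(B, Y) = 63/(-68/11 - Y/11) (M(B, Y) = 63/(((-72 + Y - 7*4*5*(-1))/(9 + (4*5)*(-1)))) = 63/(((-72 + Y - 140*(-1))/(9 + 20*(-1)))) = 63/(((-72 + Y - 7*(-20))/(9 - 20))) = 63/(((-72 + Y + 140)/(-11))) = 63/((-(68 + Y)/11)) = 63/(-68/11 - Y/11))
sqrt(M(158, c(-11)) - 45039) = sqrt(-693/(68 + 15/4) - 45039) = sqrt(-693/287/4 - 45039) = sqrt(-693*4/287 - 45039) = sqrt(-396/41 - 45039) = sqrt(-1846995/41) = I*sqrt(75726795)/41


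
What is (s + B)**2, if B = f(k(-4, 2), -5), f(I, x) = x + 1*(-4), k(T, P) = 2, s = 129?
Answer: 14400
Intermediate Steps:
f(I, x) = -4 + x (f(I, x) = x - 4 = -4 + x)
B = -9 (B = -4 - 5 = -9)
(s + B)**2 = (129 - 9)**2 = 120**2 = 14400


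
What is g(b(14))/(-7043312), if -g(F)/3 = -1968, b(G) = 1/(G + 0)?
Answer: -369/440207 ≈ -0.00083824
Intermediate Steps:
b(G) = 1/G
g(F) = 5904 (g(F) = -3*(-1968) = 5904)
g(b(14))/(-7043312) = 5904/(-7043312) = 5904*(-1/7043312) = -369/440207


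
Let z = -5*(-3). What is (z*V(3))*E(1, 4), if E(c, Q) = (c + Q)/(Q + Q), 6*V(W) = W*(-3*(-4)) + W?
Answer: 975/16 ≈ 60.938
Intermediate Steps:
V(W) = 13*W/6 (V(W) = (W*(-3*(-4)) + W)/6 = (W*12 + W)/6 = (12*W + W)/6 = (13*W)/6 = 13*W/6)
E(c, Q) = (Q + c)/(2*Q) (E(c, Q) = (Q + c)/((2*Q)) = (Q + c)*(1/(2*Q)) = (Q + c)/(2*Q))
z = 15
(z*V(3))*E(1, 4) = (15*((13/6)*3))*((½)*(4 + 1)/4) = (15*(13/2))*((½)*(¼)*5) = (195/2)*(5/8) = 975/16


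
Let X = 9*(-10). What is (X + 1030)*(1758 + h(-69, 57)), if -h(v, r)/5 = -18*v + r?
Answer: -4452780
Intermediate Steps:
X = -90
h(v, r) = -5*r + 90*v (h(v, r) = -5*(-18*v + r) = -5*(r - 18*v) = -5*r + 90*v)
(X + 1030)*(1758 + h(-69, 57)) = (-90 + 1030)*(1758 + (-5*57 + 90*(-69))) = 940*(1758 + (-285 - 6210)) = 940*(1758 - 6495) = 940*(-4737) = -4452780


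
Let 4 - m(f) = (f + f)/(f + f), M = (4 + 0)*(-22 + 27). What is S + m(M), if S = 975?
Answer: 978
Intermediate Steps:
M = 20 (M = 4*5 = 20)
m(f) = 3 (m(f) = 4 - (f + f)/(f + f) = 4 - 2*f/(2*f) = 4 - 2*f*1/(2*f) = 4 - 1*1 = 4 - 1 = 3)
S + m(M) = 975 + 3 = 978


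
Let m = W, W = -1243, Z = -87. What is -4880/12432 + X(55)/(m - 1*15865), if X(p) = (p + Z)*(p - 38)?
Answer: -171259/474747 ≈ -0.36074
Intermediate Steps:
X(p) = (-87 + p)*(-38 + p) (X(p) = (p - 87)*(p - 38) = (-87 + p)*(-38 + p))
m = -1243
-4880/12432 + X(55)/(m - 1*15865) = -4880/12432 + (3306 + 55**2 - 125*55)/(-1243 - 1*15865) = -4880*1/12432 + (3306 + 3025 - 6875)/(-1243 - 15865) = -305/777 - 544/(-17108) = -305/777 - 544*(-1/17108) = -305/777 + 136/4277 = -171259/474747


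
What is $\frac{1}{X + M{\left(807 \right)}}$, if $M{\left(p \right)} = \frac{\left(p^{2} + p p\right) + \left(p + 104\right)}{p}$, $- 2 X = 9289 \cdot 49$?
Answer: $- \frac{1614}{364708109} \approx -4.4255 \cdot 10^{-6}$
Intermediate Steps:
$X = - \frac{455161}{2}$ ($X = - \frac{9289 \cdot 49}{2} = \left(- \frac{1}{2}\right) 455161 = - \frac{455161}{2} \approx -2.2758 \cdot 10^{5}$)
$M{\left(p \right)} = \frac{104 + p + 2 p^{2}}{p}$ ($M{\left(p \right)} = \frac{\left(p^{2} + p^{2}\right) + \left(104 + p\right)}{p} = \frac{2 p^{2} + \left(104 + p\right)}{p} = \frac{104 + p + 2 p^{2}}{p}$)
$\frac{1}{X + M{\left(807 \right)}} = \frac{1}{- \frac{455161}{2} + \left(1 + 2 \cdot 807 + \frac{104}{807}\right)} = \frac{1}{- \frac{455161}{2} + \left(1 + 1614 + 104 \cdot \frac{1}{807}\right)} = \frac{1}{- \frac{455161}{2} + \left(1 + 1614 + \frac{104}{807}\right)} = \frac{1}{- \frac{455161}{2} + \frac{1303409}{807}} = \frac{1}{- \frac{364708109}{1614}} = - \frac{1614}{364708109}$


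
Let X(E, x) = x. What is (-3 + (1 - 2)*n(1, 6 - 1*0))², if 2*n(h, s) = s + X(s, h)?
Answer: 169/4 ≈ 42.250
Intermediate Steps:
n(h, s) = h/2 + s/2 (n(h, s) = (s + h)/2 = (h + s)/2 = h/2 + s/2)
(-3 + (1 - 2)*n(1, 6 - 1*0))² = (-3 + (1 - 2)*((½)*1 + (6 - 1*0)/2))² = (-3 - (½ + (6 + 0)/2))² = (-3 - (½ + (½)*6))² = (-3 - (½ + 3))² = (-3 - 1*7/2)² = (-3 - 7/2)² = (-13/2)² = 169/4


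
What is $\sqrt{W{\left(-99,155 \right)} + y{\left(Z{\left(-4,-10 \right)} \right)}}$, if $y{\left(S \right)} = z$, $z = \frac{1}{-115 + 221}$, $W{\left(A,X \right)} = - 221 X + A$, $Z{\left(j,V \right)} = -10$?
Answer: $\frac{i \sqrt{386001438}}{106} \approx 185.35 i$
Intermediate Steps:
$W{\left(A,X \right)} = A - 221 X$
$z = \frac{1}{106} \approx 0.009434$
$y{\left(S \right)} = \frac{1}{106}$
$\sqrt{W{\left(-99,155 \right)} + y{\left(Z{\left(-4,-10 \right)} \right)}} = \sqrt{\left(-99 - 34255\right) + \frac{1}{106}} = \sqrt{-34354 + \frac{1}{106}} = \sqrt{- \frac{3641523}{106}} = \frac{i \sqrt{386001438}}{106}$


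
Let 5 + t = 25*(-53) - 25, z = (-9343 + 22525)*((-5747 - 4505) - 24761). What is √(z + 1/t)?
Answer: I*√847401486511505/1355 ≈ 21484.0*I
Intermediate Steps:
z = -461541366 (z = 13182*(-10252 - 24761) = 13182*(-35013) = -461541366)
t = -1355 (t = -5 + (25*(-53) - 25) = -5 + (-1325 - 25) = -5 - 1350 = -1355)
√(z + 1/t) = √(-461541366 + 1/(-1355)) = √(-461541366 - 1/1355) = √(-625388550931/1355) = I*√847401486511505/1355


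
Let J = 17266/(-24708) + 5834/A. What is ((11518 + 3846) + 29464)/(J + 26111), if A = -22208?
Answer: 3074725981824/1790872083563 ≈ 1.7169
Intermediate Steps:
J = -65948725/68589408 (J = 17266/(-24708) + 5834/(-22208) = 17266*(-1/24708) + 5834*(-1/22208) = -8633/12354 - 2917/11104 = -65948725/68589408 ≈ -0.96150)
((11518 + 3846) + 29464)/(J + 26111) = ((11518 + 3846) + 29464)/(-65948725/68589408 + 26111) = (15364 + 29464)/(1790872083563/68589408) = 44828*(68589408/1790872083563) = 3074725981824/1790872083563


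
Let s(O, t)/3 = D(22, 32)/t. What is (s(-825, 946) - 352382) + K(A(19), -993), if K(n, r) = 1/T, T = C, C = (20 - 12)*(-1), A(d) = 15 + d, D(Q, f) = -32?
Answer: -1333414345/3784 ≈ -3.5238e+5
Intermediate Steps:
C = -8 (C = 8*(-1) = -8)
T = -8
K(n, r) = -⅛ (K(n, r) = 1/(-8) = -⅛)
s(O, t) = -96/t (s(O, t) = 3*(-32/t) = -96/t)
(s(-825, 946) - 352382) + K(A(19), -993) = (-96/946 - 352382) - ⅛ = (-96*1/946 - 352382) - ⅛ = (-48/473 - 352382) - ⅛ = -166676734/473 - ⅛ = -1333414345/3784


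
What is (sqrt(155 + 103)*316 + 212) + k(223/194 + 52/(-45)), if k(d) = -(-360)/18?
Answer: 232 + 316*sqrt(258) ≈ 5307.7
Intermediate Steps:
k(d) = 20 (k(d) = -(-360)/18 = -10*(-2) = 20)
(sqrt(155 + 103)*316 + 212) + k(223/194 + 52/(-45)) = (sqrt(155 + 103)*316 + 212) + 20 = (sqrt(258)*316 + 212) + 20 = (316*sqrt(258) + 212) + 20 = (212 + 316*sqrt(258)) + 20 = 232 + 316*sqrt(258)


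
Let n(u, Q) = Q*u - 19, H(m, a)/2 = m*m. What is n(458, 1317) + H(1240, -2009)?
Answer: 3678367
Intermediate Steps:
H(m, a) = 2*m² (H(m, a) = 2*(m*m) = 2*m²)
n(u, Q) = -19 + Q*u
n(458, 1317) + H(1240, -2009) = (-19 + 1317*458) + 2*1240² = (-19 + 603186) + 2*1537600 = 603167 + 3075200 = 3678367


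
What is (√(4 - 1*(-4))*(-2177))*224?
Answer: -975296*√2 ≈ -1.3793e+6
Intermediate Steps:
(√(4 - 1*(-4))*(-2177))*224 = (√(4 + 4)*(-2177))*224 = (√8*(-2177))*224 = ((2*√2)*(-2177))*224 = -4354*√2*224 = -975296*√2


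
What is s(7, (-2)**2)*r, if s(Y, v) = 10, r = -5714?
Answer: -57140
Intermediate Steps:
s(7, (-2)**2)*r = 10*(-5714) = -57140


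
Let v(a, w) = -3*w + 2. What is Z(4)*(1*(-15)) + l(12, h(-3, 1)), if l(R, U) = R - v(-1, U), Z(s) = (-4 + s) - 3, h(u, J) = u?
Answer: 46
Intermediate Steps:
v(a, w) = 2 - 3*w
Z(s) = -7 + s
l(R, U) = -2 + R + 3*U (l(R, U) = R - (2 - 3*U) = R + (-2 + 3*U) = -2 + R + 3*U)
Z(4)*(1*(-15)) + l(12, h(-3, 1)) = (-7 + 4)*(1*(-15)) + (-2 + 12 + 3*(-3)) = -3*(-15) + (-2 + 12 - 9) = 45 + 1 = 46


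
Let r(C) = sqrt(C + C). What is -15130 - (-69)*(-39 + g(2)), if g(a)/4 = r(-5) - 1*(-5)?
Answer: -16441 + 276*I*sqrt(10) ≈ -16441.0 + 872.79*I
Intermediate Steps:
r(C) = sqrt(2)*sqrt(C) (r(C) = sqrt(2*C) = sqrt(2)*sqrt(C))
g(a) = 20 + 4*I*sqrt(10) (g(a) = 4*(sqrt(2)*sqrt(-5) - 1*(-5)) = 4*(sqrt(2)*(I*sqrt(5)) + 5) = 4*(I*sqrt(10) + 5) = 4*(5 + I*sqrt(10)) = 20 + 4*I*sqrt(10))
-15130 - (-69)*(-39 + g(2)) = -15130 - (-69)*(-39 + (20 + 4*I*sqrt(10))) = -15130 - (-69)*(-19 + 4*I*sqrt(10)) = -15130 - (1311 - 276*I*sqrt(10)) = -15130 + (-1311 + 276*I*sqrt(10)) = -16441 + 276*I*sqrt(10)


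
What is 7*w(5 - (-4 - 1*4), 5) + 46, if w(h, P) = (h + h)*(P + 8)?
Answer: 2412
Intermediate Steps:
w(h, P) = 2*h*(8 + P) (w(h, P) = (2*h)*(8 + P) = 2*h*(8 + P))
7*w(5 - (-4 - 1*4), 5) + 46 = 7*(2*(5 - (-4 - 1*4))*(8 + 5)) + 46 = 7*(2*(5 - (-4 - 4))*13) + 46 = 7*(2*(5 - 1*(-8))*13) + 46 = 7*(2*(5 + 8)*13) + 46 = 7*(2*13*13) + 46 = 7*338 + 46 = 2366 + 46 = 2412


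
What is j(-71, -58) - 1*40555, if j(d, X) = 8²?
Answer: -40491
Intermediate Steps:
j(d, X) = 64
j(-71, -58) - 1*40555 = 64 - 1*40555 = 64 - 40555 = -40491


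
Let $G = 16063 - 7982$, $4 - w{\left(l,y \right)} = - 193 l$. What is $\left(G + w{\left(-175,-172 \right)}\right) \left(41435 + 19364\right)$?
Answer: $-1561926310$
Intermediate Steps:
$w{\left(l,y \right)} = 4 + 193 l$ ($w{\left(l,y \right)} = 4 - - 193 l = 4 + 193 l$)
$G = 8081$
$\left(G + w{\left(-175,-172 \right)}\right) \left(41435 + 19364\right) = \left(8081 + \left(4 + 193 \left(-175\right)\right)\right) \left(41435 + 19364\right) = \left(8081 + \left(4 - 33775\right)\right) 60799 = \left(8081 - 33771\right) 60799 = \left(-25690\right) 60799 = -1561926310$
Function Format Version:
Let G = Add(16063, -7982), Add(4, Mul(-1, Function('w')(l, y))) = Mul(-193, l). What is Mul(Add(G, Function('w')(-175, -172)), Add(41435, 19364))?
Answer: -1561926310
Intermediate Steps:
Function('w')(l, y) = Add(4, Mul(193, l)) (Function('w')(l, y) = Add(4, Mul(-1, Mul(-193, l))) = Add(4, Mul(193, l)))
G = 8081
Mul(Add(G, Function('w')(-175, -172)), Add(41435, 19364)) = Mul(Add(8081, Add(4, Mul(193, -175))), Add(41435, 19364)) = Mul(Add(8081, Add(4, -33775)), 60799) = Mul(Add(8081, -33771), 60799) = Mul(-25690, 60799) = -1561926310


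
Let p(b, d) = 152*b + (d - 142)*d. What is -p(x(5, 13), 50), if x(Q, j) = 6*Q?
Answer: 40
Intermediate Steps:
p(b, d) = 152*b + d*(-142 + d) (p(b, d) = 152*b + (-142 + d)*d = 152*b + d*(-142 + d))
-p(x(5, 13), 50) = -(50² - 142*50 + 152*(6*5)) = -(2500 - 7100 + 152*30) = -(2500 - 7100 + 4560) = -1*(-40) = 40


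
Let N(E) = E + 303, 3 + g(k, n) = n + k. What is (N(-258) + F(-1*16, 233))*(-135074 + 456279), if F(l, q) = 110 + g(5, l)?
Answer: 45289905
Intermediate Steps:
g(k, n) = -3 + k + n (g(k, n) = -3 + (n + k) = -3 + (k + n) = -3 + k + n)
N(E) = 303 + E
F(l, q) = 112 + l (F(l, q) = 110 + (-3 + 5 + l) = 110 + (2 + l) = 112 + l)
(N(-258) + F(-1*16, 233))*(-135074 + 456279) = ((303 - 258) + (112 - 1*16))*(-135074 + 456279) = (45 + (112 - 16))*321205 = (45 + 96)*321205 = 141*321205 = 45289905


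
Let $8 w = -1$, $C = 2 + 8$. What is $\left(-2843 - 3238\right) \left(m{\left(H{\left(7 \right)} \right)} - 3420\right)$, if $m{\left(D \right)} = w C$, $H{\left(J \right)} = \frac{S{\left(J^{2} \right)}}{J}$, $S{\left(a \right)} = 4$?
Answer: $\frac{83218485}{4} \approx 2.0805 \cdot 10^{7}$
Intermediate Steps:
$H{\left(J \right)} = \frac{4}{J}$
$C = 10$
$w = - \frac{1}{8}$ ($w = \frac{1}{8} \left(-1\right) = - \frac{1}{8} \approx -0.125$)
$m{\left(D \right)} = - \frac{5}{4}$ ($m{\left(D \right)} = \left(- \frac{1}{8}\right) 10 = - \frac{5}{4}$)
$\left(-2843 - 3238\right) \left(m{\left(H{\left(7 \right)} \right)} - 3420\right) = \left(-2843 - 3238\right) \left(- \frac{5}{4} - 3420\right) = \left(-6081\right) \left(- \frac{13685}{4}\right) = \frac{83218485}{4}$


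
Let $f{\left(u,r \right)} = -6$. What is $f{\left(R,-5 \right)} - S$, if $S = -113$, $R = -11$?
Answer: $107$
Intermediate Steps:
$f{\left(R,-5 \right)} - S = -6 - -113 = -6 + 113 = 107$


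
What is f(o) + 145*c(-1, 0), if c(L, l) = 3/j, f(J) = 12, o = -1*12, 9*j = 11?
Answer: 4047/11 ≈ 367.91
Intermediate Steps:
j = 11/9 (j = (1/9)*11 = 11/9 ≈ 1.2222)
o = -12
c(L, l) = 27/11 (c(L, l) = 3/(11/9) = 3*(9/11) = 27/11)
f(o) + 145*c(-1, 0) = 12 + 145*(27/11) = 12 + 3915/11 = 4047/11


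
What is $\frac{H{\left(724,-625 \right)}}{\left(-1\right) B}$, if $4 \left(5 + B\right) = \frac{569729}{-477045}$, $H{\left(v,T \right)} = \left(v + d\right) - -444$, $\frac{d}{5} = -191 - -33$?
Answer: $\frac{721292040}{10110629} \approx 71.34$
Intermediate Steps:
$d = -790$ ($d = 5 \left(-191 - -33\right) = 5 \left(-191 + 33\right) = 5 \left(-158\right) = -790$)
$H{\left(v,T \right)} = -346 + v$ ($H{\left(v,T \right)} = \left(v - 790\right) - -444 = \left(-790 + v\right) + 444 = -346 + v$)
$B = - \frac{10110629}{1908180}$ ($B = -5 + \frac{569729 \frac{1}{-477045}}{4} = -5 + \frac{569729 \left(- \frac{1}{477045}\right)}{4} = -5 + \frac{1}{4} \left(- \frac{569729}{477045}\right) = -5 - \frac{569729}{1908180} = - \frac{10110629}{1908180} \approx -5.2986$)
$\frac{H{\left(724,-625 \right)}}{\left(-1\right) B} = \frac{-346 + 724}{\left(-1\right) \left(- \frac{10110629}{1908180}\right)} = \frac{378}{\frac{10110629}{1908180}} = 378 \cdot \frac{1908180}{10110629} = \frac{721292040}{10110629}$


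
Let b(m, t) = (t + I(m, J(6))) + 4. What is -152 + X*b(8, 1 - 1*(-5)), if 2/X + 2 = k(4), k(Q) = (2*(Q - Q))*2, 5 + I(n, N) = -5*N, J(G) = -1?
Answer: -162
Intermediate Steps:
I(n, N) = -5 - 5*N
k(Q) = 0 (k(Q) = (2*0)*2 = 0*2 = 0)
b(m, t) = 4 + t (b(m, t) = (t + (-5 - 5*(-1))) + 4 = (t + (-5 + 5)) + 4 = (t + 0) + 4 = t + 4 = 4 + t)
X = -1 (X = 2/(-2 + 0) = 2/(-2) = 2*(-½) = -1)
-152 + X*b(8, 1 - 1*(-5)) = -152 - (4 + (1 - 1*(-5))) = -152 - (4 + (1 + 5)) = -152 - (4 + 6) = -152 - 1*10 = -152 - 10 = -162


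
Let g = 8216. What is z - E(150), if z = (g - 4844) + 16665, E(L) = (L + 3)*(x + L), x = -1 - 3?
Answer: -2301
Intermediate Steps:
x = -4
E(L) = (-4 + L)*(3 + L) (E(L) = (L + 3)*(-4 + L) = (3 + L)*(-4 + L) = (-4 + L)*(3 + L))
z = 20037 (z = (8216 - 4844) + 16665 = 3372 + 16665 = 20037)
z - E(150) = 20037 - (-12 + 150² - 1*150) = 20037 - (-12 + 22500 - 150) = 20037 - 1*22338 = 20037 - 22338 = -2301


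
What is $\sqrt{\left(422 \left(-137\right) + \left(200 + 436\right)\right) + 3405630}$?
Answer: $2 \sqrt{837113} \approx 1829.9$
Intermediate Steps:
$\sqrt{\left(422 \left(-137\right) + \left(200 + 436\right)\right) + 3405630} = \sqrt{\left(-57814 + 636\right) + 3405630} = \sqrt{-57178 + 3405630} = \sqrt{3348452} = 2 \sqrt{837113}$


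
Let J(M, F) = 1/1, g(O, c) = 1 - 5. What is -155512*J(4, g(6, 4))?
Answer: -155512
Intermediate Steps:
g(O, c) = -4
J(M, F) = 1
-155512*J(4, g(6, 4)) = -155512*1 = -155512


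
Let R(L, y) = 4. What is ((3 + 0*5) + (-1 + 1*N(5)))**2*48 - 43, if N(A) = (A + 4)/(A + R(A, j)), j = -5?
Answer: 389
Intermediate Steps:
N(A) = 1 (N(A) = (A + 4)/(A + 4) = (4 + A)/(4 + A) = 1)
((3 + 0*5) + (-1 + 1*N(5)))**2*48 - 43 = ((3 + 0*5) + (-1 + 1*1))**2*48 - 43 = ((3 + 0) + (-1 + 1))**2*48 - 43 = (3 + 0)**2*48 - 43 = 3**2*48 - 43 = 9*48 - 43 = 432 - 43 = 389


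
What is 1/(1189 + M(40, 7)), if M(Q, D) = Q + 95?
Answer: 1/1324 ≈ 0.00075529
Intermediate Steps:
M(Q, D) = 95 + Q
1/(1189 + M(40, 7)) = 1/(1189 + (95 + 40)) = 1/(1189 + 135) = 1/1324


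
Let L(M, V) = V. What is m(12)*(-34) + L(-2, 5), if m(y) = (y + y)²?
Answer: -19579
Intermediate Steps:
m(y) = 4*y² (m(y) = (2*y)² = 4*y²)
m(12)*(-34) + L(-2, 5) = (4*12²)*(-34) + 5 = (4*144)*(-34) + 5 = 576*(-34) + 5 = -19584 + 5 = -19579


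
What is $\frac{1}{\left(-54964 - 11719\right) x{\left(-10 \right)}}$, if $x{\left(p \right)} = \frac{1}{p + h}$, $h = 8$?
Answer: $\frac{2}{66683} \approx 2.9993 \cdot 10^{-5}$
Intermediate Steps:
$x{\left(p \right)} = \frac{1}{8 + p}$ ($x{\left(p \right)} = \frac{1}{p + 8} = \frac{1}{8 + p}$)
$\frac{1}{\left(-54964 - 11719\right) x{\left(-10 \right)}} = \frac{1}{\left(-54964 - 11719\right) \frac{1}{8 - 10}} = \frac{1}{\left(-66683\right) \frac{1}{-2}} = - \frac{1}{66683 \left(- \frac{1}{2}\right)} = \left(- \frac{1}{66683}\right) \left(-2\right) = \frac{2}{66683}$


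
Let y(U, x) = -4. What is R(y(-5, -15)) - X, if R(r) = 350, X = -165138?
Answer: 165488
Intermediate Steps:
R(y(-5, -15)) - X = 350 - 1*(-165138) = 350 + 165138 = 165488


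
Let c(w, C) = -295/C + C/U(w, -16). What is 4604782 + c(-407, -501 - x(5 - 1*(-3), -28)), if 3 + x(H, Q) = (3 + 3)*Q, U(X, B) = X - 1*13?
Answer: 1063705030/231 ≈ 4.6048e+6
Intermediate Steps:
U(X, B) = -13 + X (U(X, B) = X - 13 = -13 + X)
x(H, Q) = -3 + 6*Q (x(H, Q) = -3 + (3 + 3)*Q = -3 + 6*Q)
c(w, C) = -295/C + C/(-13 + w)
4604782 + c(-407, -501 - x(5 - 1*(-3), -28)) = 4604782 + (-295/(-501 - (-3 + 6*(-28))) + (-501 - (-3 + 6*(-28)))/(-13 - 407)) = 4604782 + (-295/(-501 - (-3 - 168)) + (-501 - (-3 - 168))/(-420)) = 4604782 + (-295/(-501 - 1*(-171)) + (-501 - 1*(-171))*(-1/420)) = 4604782 + (-295/(-501 + 171) + (-501 + 171)*(-1/420)) = 4604782 + (-295/(-330) - 330*(-1/420)) = 4604782 + (-295*(-1/330) + 11/14) = 4604782 + (59/66 + 11/14) = 4604782 + 388/231 = 1063705030/231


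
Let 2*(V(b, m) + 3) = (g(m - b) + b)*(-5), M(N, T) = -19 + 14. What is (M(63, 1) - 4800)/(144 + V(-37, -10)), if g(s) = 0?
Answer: -9610/467 ≈ -20.578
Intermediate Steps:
M(N, T) = -5
V(b, m) = -3 - 5*b/2 (V(b, m) = -3 + ((0 + b)*(-5))/2 = -3 + (b*(-5))/2 = -3 + (-5*b)/2 = -3 - 5*b/2)
(M(63, 1) - 4800)/(144 + V(-37, -10)) = (-5 - 4800)/(144 + (-3 - 5/2*(-37))) = -4805/(144 + (-3 + 185/2)) = -4805/(144 + 179/2) = -4805/467/2 = -4805*2/467 = -9610/467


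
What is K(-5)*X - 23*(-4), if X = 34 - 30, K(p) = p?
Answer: 72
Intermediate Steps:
X = 4
K(-5)*X - 23*(-4) = -5*4 - 23*(-4) = -20 + 92 = 72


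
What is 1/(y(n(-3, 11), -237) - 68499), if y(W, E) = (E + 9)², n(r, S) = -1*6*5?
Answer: -1/16515 ≈ -6.0551e-5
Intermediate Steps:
n(r, S) = -30 (n(r, S) = -6*5 = -30)
y(W, E) = (9 + E)²
1/(y(n(-3, 11), -237) - 68499) = 1/((9 - 237)² - 68499) = 1/((-228)² - 68499) = 1/(51984 - 68499) = 1/(-16515) = -1/16515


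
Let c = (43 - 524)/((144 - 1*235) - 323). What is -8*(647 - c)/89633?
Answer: -1069508/18554031 ≈ -0.057643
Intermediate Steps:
c = 481/414 (c = -481/((144 - 235) - 323) = -481/(-91 - 323) = -481/(-414) = -481*(-1/414) = 481/414 ≈ 1.1618)
-8*(647 - c)/89633 = -8*(647 - 1*481/414)/89633 = -8*(647 - 481/414)*(1/89633) = -8*267377/414*(1/89633) = -1069508/207*1/89633 = -1069508/18554031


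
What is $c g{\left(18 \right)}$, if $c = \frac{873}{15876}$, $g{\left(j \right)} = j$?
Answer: $\frac{97}{98} \approx 0.9898$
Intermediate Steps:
$c = \frac{97}{1764}$ ($c = 873 \cdot \frac{1}{15876} = \frac{97}{1764} \approx 0.054989$)
$c g{\left(18 \right)} = \frac{97}{1764} \cdot 18 = \frac{97}{98}$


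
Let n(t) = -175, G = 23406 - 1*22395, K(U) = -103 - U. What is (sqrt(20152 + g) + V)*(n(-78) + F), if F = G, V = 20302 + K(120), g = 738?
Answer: 16786044 + 836*sqrt(20890) ≈ 1.6907e+7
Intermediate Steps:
V = 20079 (V = 20302 + (-103 - 1*120) = 20302 + (-103 - 120) = 20302 - 223 = 20079)
G = 1011 (G = 23406 - 22395 = 1011)
F = 1011
(sqrt(20152 + g) + V)*(n(-78) + F) = (sqrt(20152 + 738) + 20079)*(-175 + 1011) = (sqrt(20890) + 20079)*836 = (20079 + sqrt(20890))*836 = 16786044 + 836*sqrt(20890)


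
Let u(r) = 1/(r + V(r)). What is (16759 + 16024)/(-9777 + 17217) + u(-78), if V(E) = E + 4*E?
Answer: 1277917/290160 ≈ 4.4042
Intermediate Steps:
V(E) = 5*E
u(r) = 1/(6*r) (u(r) = 1/(r + 5*r) = 1/(6*r))
(16759 + 16024)/(-9777 + 17217) + u(-78) = (16759 + 16024)/(-9777 + 17217) + (1/6)/(-78) = 32783/7440 + (1/6)*(-1/78) = 32783*(1/7440) - 1/468 = 32783/7440 - 1/468 = 1277917/290160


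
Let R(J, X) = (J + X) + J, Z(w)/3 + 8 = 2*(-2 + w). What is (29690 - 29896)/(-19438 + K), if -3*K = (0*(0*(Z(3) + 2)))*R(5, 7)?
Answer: 103/9719 ≈ 0.010598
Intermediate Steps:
Z(w) = -36 + 6*w (Z(w) = -24 + 3*(2*(-2 + w)) = -24 + 3*(-4 + 2*w) = -24 + (-12 + 6*w) = -36 + 6*w)
R(J, X) = X + 2*J
K = 0 (K = -0*(0*((-36 + 6*3) + 2))*(7 + 2*5)/3 = -0*(0*((-36 + 18) + 2))*(7 + 10)/3 = -0*(0*(-18 + 2))*17/3 = -0*(0*(-16))*17/3 = -0*0*17/3 = -0*17 = -⅓*0 = 0)
(29690 - 29896)/(-19438 + K) = (29690 - 29896)/(-19438 + 0) = -206/(-19438) = -206*(-1/19438) = 103/9719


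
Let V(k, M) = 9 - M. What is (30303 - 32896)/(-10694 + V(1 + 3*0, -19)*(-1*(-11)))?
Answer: 2593/10386 ≈ 0.24966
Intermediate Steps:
(30303 - 32896)/(-10694 + V(1 + 3*0, -19)*(-1*(-11))) = (30303 - 32896)/(-10694 + (9 - 1*(-19))*(-1*(-11))) = -2593/(-10694 + (9 + 19)*11) = -2593/(-10694 + 28*11) = -2593/(-10694 + 308) = -2593/(-10386) = -2593*(-1/10386) = 2593/10386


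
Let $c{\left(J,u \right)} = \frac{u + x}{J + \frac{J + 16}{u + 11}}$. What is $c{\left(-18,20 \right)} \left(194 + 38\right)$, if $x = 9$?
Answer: $- \frac{26071}{70} \approx -372.44$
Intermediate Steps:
$c{\left(J,u \right)} = \frac{9 + u}{J + \frac{16 + J}{11 + u}}$ ($c{\left(J,u \right)} = \frac{u + 9}{J + \frac{J + 16}{u + 11}} = \frac{9 + u}{J + \frac{16 + J}{11 + u}}$)
$c{\left(-18,20 \right)} \left(194 + 38\right) = \frac{99 + 20^{2} + 20 \cdot 20}{16 + 12 \left(-18\right) - 360} \left(194 + 38\right) = \frac{99 + 400 + 400}{16 - 216 - 360} \cdot 232 = \frac{1}{-560} \cdot 899 \cdot 232 = \left(- \frac{1}{560}\right) 899 \cdot 232 = \left(- \frac{899}{560}\right) 232 = - \frac{26071}{70}$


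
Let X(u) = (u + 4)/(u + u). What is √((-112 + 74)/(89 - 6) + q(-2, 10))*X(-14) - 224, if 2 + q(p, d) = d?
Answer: -224 + 5*√51958/1162 ≈ -223.02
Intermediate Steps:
q(p, d) = -2 + d
X(u) = (4 + u)/(2*u) (X(u) = (4 + u)/((2*u)) = (4 + u)*(1/(2*u)) = (4 + u)/(2*u))
√((-112 + 74)/(89 - 6) + q(-2, 10))*X(-14) - 224 = √((-112 + 74)/(89 - 6) + (-2 + 10))*((½)*(4 - 14)/(-14)) - 224 = √(-38/83 + 8)*((½)*(-1/14)*(-10)) - 224 = √(-38*1/83 + 8)*(5/14) - 224 = √(-38/83 + 8)*(5/14) - 224 = √(626/83)*(5/14) - 224 = (√51958/83)*(5/14) - 224 = 5*√51958/1162 - 224 = -224 + 5*√51958/1162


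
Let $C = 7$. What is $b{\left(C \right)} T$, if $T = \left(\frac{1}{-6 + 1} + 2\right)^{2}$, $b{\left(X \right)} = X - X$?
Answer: $0$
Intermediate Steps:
$b{\left(X \right)} = 0$
$T = \frac{81}{25}$ ($T = \left(\frac{1}{-5} + 2\right)^{2} = \left(- \frac{1}{5} + 2\right)^{2} = \left(\frac{9}{5}\right)^{2} = \frac{81}{25} \approx 3.24$)
$b{\left(C \right)} T = 0 \cdot \frac{81}{25} = 0$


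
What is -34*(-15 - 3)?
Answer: 612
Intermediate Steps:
-34*(-15 - 3) = -34*(-18) = 612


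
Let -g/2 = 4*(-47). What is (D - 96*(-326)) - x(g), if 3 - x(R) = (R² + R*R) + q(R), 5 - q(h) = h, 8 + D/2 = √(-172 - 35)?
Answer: 313658 + 6*I*√23 ≈ 3.1366e+5 + 28.775*I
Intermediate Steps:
D = -16 + 6*I*√23 (D = -16 + 2*√(-172 - 35) = -16 + 2*√(-207) = -16 + 2*(3*I*√23) = -16 + 6*I*√23 ≈ -16.0 + 28.775*I)
g = 376 (g = -8*(-47) = -2*(-188) = 376)
q(h) = 5 - h
x(R) = -2 + R - 2*R² (x(R) = 3 - ((R² + R*R) + (5 - R)) = 3 - ((R² + R²) + (5 - R)) = 3 - (2*R² + (5 - R)) = 3 - (5 - R + 2*R²) = 3 + (-5 + R - 2*R²) = -2 + R - 2*R²)
(D - 96*(-326)) - x(g) = ((-16 + 6*I*√23) - 96*(-326)) - (-2 + 376 - 2*376²) = ((-16 + 6*I*√23) + 31296) - (-2 + 376 - 2*141376) = (31280 + 6*I*√23) - (-2 + 376 - 282752) = (31280 + 6*I*√23) - 1*(-282378) = (31280 + 6*I*√23) + 282378 = 313658 + 6*I*√23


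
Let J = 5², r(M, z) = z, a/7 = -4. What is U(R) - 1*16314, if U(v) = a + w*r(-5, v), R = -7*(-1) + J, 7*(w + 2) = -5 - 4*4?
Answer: -16502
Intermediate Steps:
a = -28 (a = 7*(-4) = -28)
w = -5 (w = -2 + (-5 - 4*4)/7 = -2 + (-5 - 16)/7 = -2 + (⅐)*(-21) = -2 - 3 = -5)
J = 25
R = 32 (R = -7*(-1) + 25 = 7 + 25 = 32)
U(v) = -28 - 5*v
U(R) - 1*16314 = (-28 - 5*32) - 1*16314 = (-28 - 160) - 16314 = -188 - 16314 = -16502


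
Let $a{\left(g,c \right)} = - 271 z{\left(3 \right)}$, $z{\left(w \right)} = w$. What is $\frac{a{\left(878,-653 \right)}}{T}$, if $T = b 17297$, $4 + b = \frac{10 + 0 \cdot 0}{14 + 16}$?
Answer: $\frac{2439}{190267} \approx 0.012819$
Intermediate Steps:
$b = - \frac{11}{3}$ ($b = -4 + \frac{10 + 0 \cdot 0}{14 + 16} = -4 + \frac{10 + 0}{30} = -4 + 10 \cdot \frac{1}{30} = -4 + \frac{1}{3} = - \frac{11}{3} \approx -3.6667$)
$a{\left(g,c \right)} = -813$ ($a{\left(g,c \right)} = \left(-271\right) 3 = -813$)
$T = - \frac{190267}{3}$ ($T = \left(- \frac{11}{3}\right) 17297 = - \frac{190267}{3} \approx -63422.0$)
$\frac{a{\left(878,-653 \right)}}{T} = - \frac{813}{- \frac{190267}{3}} = \left(-813\right) \left(- \frac{3}{190267}\right) = \frac{2439}{190267}$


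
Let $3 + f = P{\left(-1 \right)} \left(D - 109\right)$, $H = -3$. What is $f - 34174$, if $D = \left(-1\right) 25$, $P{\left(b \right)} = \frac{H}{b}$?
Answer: $-34579$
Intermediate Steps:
$P{\left(b \right)} = - \frac{3}{b}$
$D = -25$
$f = -405$ ($f = -3 + - \frac{3}{-1} \left(-25 - 109\right) = -3 + \left(-3\right) \left(-1\right) \left(-134\right) = -3 + 3 \left(-134\right) = -3 - 402 = -405$)
$f - 34174 = -405 - 34174 = -34579$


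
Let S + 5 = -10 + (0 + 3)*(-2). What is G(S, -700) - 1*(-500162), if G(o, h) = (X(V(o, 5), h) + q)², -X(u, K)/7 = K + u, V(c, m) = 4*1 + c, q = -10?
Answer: 25590243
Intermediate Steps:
S = -21 (S = -5 + (-10 + (0 + 3)*(-2)) = -5 + (-10 + 3*(-2)) = -5 + (-10 - 6) = -5 - 16 = -21)
V(c, m) = 4 + c
X(u, K) = -7*K - 7*u (X(u, K) = -7*(K + u) = -7*K - 7*u)
G(o, h) = (-38 - 7*h - 7*o)² (G(o, h) = ((-7*h - 7*(4 + o)) - 10)² = ((-7*h + (-28 - 7*o)) - 10)² = ((-28 - 7*h - 7*o) - 10)² = (-38 - 7*h - 7*o)²)
G(S, -700) - 1*(-500162) = (38 + 7*(-700) + 7*(-21))² - 1*(-500162) = (38 - 4900 - 147)² + 500162 = (-5009)² + 500162 = 25090081 + 500162 = 25590243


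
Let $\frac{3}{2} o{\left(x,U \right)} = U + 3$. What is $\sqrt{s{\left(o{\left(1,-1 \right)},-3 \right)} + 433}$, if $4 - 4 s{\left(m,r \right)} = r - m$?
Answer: $\frac{\sqrt{15663}}{6} \approx 20.859$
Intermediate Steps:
$o{\left(x,U \right)} = 2 + \frac{2 U}{3}$ ($o{\left(x,U \right)} = \frac{2 \left(U + 3\right)}{3} = \frac{2 \left(3 + U\right)}{3} = 2 + \frac{2 U}{3}$)
$s{\left(m,r \right)} = 1 - \frac{r}{4} + \frac{m}{4}$ ($s{\left(m,r \right)} = 1 - \frac{r - m}{4} = 1 + \left(- \frac{r}{4} + \frac{m}{4}\right) = 1 - \frac{r}{4} + \frac{m}{4}$)
$\sqrt{s{\left(o{\left(1,-1 \right)},-3 \right)} + 433} = \sqrt{\left(1 - - \frac{3}{4} + \frac{2 + \frac{2}{3} \left(-1\right)}{4}\right) + 433} = \sqrt{\left(1 + \frac{3}{4} + \frac{2 - \frac{2}{3}}{4}\right) + 433} = \sqrt{\left(1 + \frac{3}{4} + \frac{1}{4} \cdot \frac{4}{3}\right) + 433} = \sqrt{\left(1 + \frac{3}{4} + \frac{1}{3}\right) + 433} = \sqrt{\frac{25}{12} + 433} = \sqrt{\frac{5221}{12}} = \frac{\sqrt{15663}}{6}$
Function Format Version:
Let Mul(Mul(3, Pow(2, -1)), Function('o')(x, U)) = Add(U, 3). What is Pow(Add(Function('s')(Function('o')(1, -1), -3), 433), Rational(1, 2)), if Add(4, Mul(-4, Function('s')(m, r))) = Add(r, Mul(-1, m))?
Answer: Mul(Rational(1, 6), Pow(15663, Rational(1, 2))) ≈ 20.859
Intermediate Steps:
Function('o')(x, U) = Add(2, Mul(Rational(2, 3), U)) (Function('o')(x, U) = Mul(Rational(2, 3), Add(U, 3)) = Mul(Rational(2, 3), Add(3, U)) = Add(2, Mul(Rational(2, 3), U)))
Function('s')(m, r) = Add(1, Mul(Rational(-1, 4), r), Mul(Rational(1, 4), m)) (Function('s')(m, r) = Add(1, Mul(Rational(-1, 4), Add(r, Mul(-1, m)))) = Add(1, Add(Mul(Rational(-1, 4), r), Mul(Rational(1, 4), m))) = Add(1, Mul(Rational(-1, 4), r), Mul(Rational(1, 4), m)))
Pow(Add(Function('s')(Function('o')(1, -1), -3), 433), Rational(1, 2)) = Pow(Add(Add(1, Mul(Rational(-1, 4), -3), Mul(Rational(1, 4), Add(2, Mul(Rational(2, 3), -1)))), 433), Rational(1, 2)) = Pow(Add(Add(1, Rational(3, 4), Mul(Rational(1, 4), Add(2, Rational(-2, 3)))), 433), Rational(1, 2)) = Pow(Add(Add(1, Rational(3, 4), Mul(Rational(1, 4), Rational(4, 3))), 433), Rational(1, 2)) = Pow(Add(Add(1, Rational(3, 4), Rational(1, 3)), 433), Rational(1, 2)) = Pow(Add(Rational(25, 12), 433), Rational(1, 2)) = Pow(Rational(5221, 12), Rational(1, 2)) = Mul(Rational(1, 6), Pow(15663, Rational(1, 2)))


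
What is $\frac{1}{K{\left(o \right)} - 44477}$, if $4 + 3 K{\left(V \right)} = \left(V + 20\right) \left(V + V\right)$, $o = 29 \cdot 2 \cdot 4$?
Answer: $- \frac{3}{16507} \approx -0.00018174$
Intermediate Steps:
$o = 232$ ($o = 58 \cdot 4 = 232$)
$K{\left(V \right)} = - \frac{4}{3} + \frac{2 V \left(20 + V\right)}{3}$ ($K{\left(V \right)} = - \frac{4}{3} + \frac{\left(V + 20\right) \left(V + V\right)}{3} = - \frac{4}{3} + \frac{\left(20 + V\right) 2 V}{3} = - \frac{4}{3} + \frac{2 V \left(20 + V\right)}{3}$)
$\frac{1}{K{\left(o \right)} - 44477} = \frac{1}{\left(- \frac{4}{3} + \frac{2 \cdot 232^{2}}{3} + \frac{40}{3} \cdot 232\right) - 44477} = \frac{1}{\left(- \frac{4}{3} + \frac{2}{3} \cdot 53824 + \frac{9280}{3}\right) - 44477} = \frac{1}{\left(- \frac{4}{3} + \frac{107648}{3} + \frac{9280}{3}\right) - 44477} = \frac{1}{\frac{116924}{3} - 44477} = \frac{1}{- \frac{16507}{3}} = - \frac{3}{16507}$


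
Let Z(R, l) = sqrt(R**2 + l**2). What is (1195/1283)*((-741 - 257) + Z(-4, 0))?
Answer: -1187830/1283 ≈ -925.82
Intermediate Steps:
(1195/1283)*((-741 - 257) + Z(-4, 0)) = (1195/1283)*((-741 - 257) + sqrt((-4)**2 + 0**2)) = (1195*(1/1283))*(-998 + sqrt(16 + 0)) = 1195*(-998 + sqrt(16))/1283 = 1195*(-998 + 4)/1283 = (1195/1283)*(-994) = -1187830/1283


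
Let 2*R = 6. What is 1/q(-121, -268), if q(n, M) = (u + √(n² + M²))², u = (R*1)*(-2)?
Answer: (6 - √86465)⁻² ≈ 1.2052e-5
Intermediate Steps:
R = 3 (R = (½)*6 = 3)
u = -6 (u = (3*1)*(-2) = 3*(-2) = -6)
q(n, M) = (-6 + √(M² + n²))² (q(n, M) = (-6 + √(n² + M²))² = (-6 + √(M² + n²))²)
1/q(-121, -268) = 1/((-6 + √((-268)² + (-121)²))²) = 1/((-6 + √(71824 + 14641))²) = 1/((-6 + √86465)²) = (-6 + √86465)⁻²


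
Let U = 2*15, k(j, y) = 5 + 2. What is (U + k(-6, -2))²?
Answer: 1369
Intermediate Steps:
k(j, y) = 7
U = 30
(U + k(-6, -2))² = (30 + 7)² = 37² = 1369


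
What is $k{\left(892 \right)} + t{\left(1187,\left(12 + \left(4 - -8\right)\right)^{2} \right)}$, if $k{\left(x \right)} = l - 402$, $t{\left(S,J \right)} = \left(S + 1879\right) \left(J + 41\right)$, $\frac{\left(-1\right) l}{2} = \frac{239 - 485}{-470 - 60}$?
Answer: $\frac{501199554}{265} \approx 1.8913 \cdot 10^{6}$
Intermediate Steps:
$l = - \frac{246}{265}$ ($l = - 2 \frac{239 - 485}{-470 - 60} = - 2 \left(- \frac{246}{-530}\right) = - 2 \left(\left(-246\right) \left(- \frac{1}{530}\right)\right) = \left(-2\right) \frac{123}{265} = - \frac{246}{265} \approx -0.9283$)
$t{\left(S,J \right)} = \left(41 + J\right) \left(1879 + S\right)$ ($t{\left(S,J \right)} = \left(1879 + S\right) \left(41 + J\right) = \left(41 + J\right) \left(1879 + S\right)$)
$k{\left(x \right)} = - \frac{106776}{265}$ ($k{\left(x \right)} = - \frac{246}{265} - 402 = - \frac{106776}{265}$)
$k{\left(892 \right)} + t{\left(1187,\left(12 + \left(4 - -8\right)\right)^{2} \right)} = - \frac{106776}{265} + \left(77039 + 41 \cdot 1187 + 1879 \left(12 + \left(4 - -8\right)\right)^{2} + \left(12 + \left(4 - -8\right)\right)^{2} \cdot 1187\right) = - \frac{106776}{265} + \left(77039 + 48667 + 1879 \left(12 + \left(4 + 8\right)\right)^{2} + \left(12 + \left(4 + 8\right)\right)^{2} \cdot 1187\right) = - \frac{106776}{265} + \left(77039 + 48667 + 1879 \left(12 + 12\right)^{2} + \left(12 + 12\right)^{2} \cdot 1187\right) = - \frac{106776}{265} + \left(77039 + 48667 + 1879 \cdot 24^{2} + 24^{2} \cdot 1187\right) = - \frac{106776}{265} + \left(77039 + 48667 + 1879 \cdot 576 + 576 \cdot 1187\right) = - \frac{106776}{265} + \left(77039 + 48667 + 1082304 + 683712\right) = - \frac{106776}{265} + 1891722 = \frac{501199554}{265}$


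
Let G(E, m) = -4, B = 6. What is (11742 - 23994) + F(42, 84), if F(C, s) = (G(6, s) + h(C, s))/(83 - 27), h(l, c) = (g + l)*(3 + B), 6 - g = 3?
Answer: -685711/56 ≈ -12245.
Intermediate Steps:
g = 3 (g = 6 - 1*3 = 6 - 3 = 3)
h(l, c) = 27 + 9*l (h(l, c) = (3 + l)*(3 + 6) = (3 + l)*9 = 27 + 9*l)
F(C, s) = 23/56 + 9*C/56 (F(C, s) = (-4 + (27 + 9*C))/(83 - 27) = (23 + 9*C)/56 = (23 + 9*C)*(1/56) = 23/56 + 9*C/56)
(11742 - 23994) + F(42, 84) = (11742 - 23994) + (23/56 + (9/56)*42) = -12252 + (23/56 + 27/4) = -12252 + 401/56 = -685711/56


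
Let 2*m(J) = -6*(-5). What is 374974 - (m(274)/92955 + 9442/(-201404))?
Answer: 234002664097691/624050294 ≈ 3.7497e+5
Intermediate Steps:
m(J) = 15 (m(J) = (-6*(-5))/2 = (1/2)*30 = 15)
374974 - (m(274)/92955 + 9442/(-201404)) = 374974 - (15/92955 + 9442/(-201404)) = 374974 - (15*(1/92955) + 9442*(-1/201404)) = 374974 - (1/6197 - 4721/100702) = 374974 - 1*(-29155335/624050294) = 374974 + 29155335/624050294 = 234002664097691/624050294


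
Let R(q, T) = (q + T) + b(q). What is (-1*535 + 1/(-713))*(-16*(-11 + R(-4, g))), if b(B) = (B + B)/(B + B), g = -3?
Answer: -103756032/713 ≈ -1.4552e+5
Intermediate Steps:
b(B) = 1 (b(B) = (2*B)/((2*B)) = (2*B)*(1/(2*B)) = 1)
R(q, T) = 1 + T + q (R(q, T) = (q + T) + 1 = (T + q) + 1 = 1 + T + q)
(-1*535 + 1/(-713))*(-16*(-11 + R(-4, g))) = (-1*535 + 1/(-713))*(-16*(-11 + (1 - 3 - 4))) = (-535 - 1/713)*(-16*(-11 - 6)) = -(-6103296)*(-17)/713 = -381456/713*272 = -103756032/713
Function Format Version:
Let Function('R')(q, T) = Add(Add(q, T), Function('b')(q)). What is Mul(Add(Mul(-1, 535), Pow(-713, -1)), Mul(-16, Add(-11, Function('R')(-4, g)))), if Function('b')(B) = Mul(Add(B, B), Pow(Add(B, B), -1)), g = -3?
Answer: Rational(-103756032, 713) ≈ -1.4552e+5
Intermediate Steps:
Function('b')(B) = 1 (Function('b')(B) = Mul(Mul(2, B), Pow(Mul(2, B), -1)) = Mul(Mul(2, B), Mul(Rational(1, 2), Pow(B, -1))) = 1)
Function('R')(q, T) = Add(1, T, q) (Function('R')(q, T) = Add(Add(q, T), 1) = Add(Add(T, q), 1) = Add(1, T, q))
Mul(Add(Mul(-1, 535), Pow(-713, -1)), Mul(-16, Add(-11, Function('R')(-4, g)))) = Mul(Add(Mul(-1, 535), Pow(-713, -1)), Mul(-16, Add(-11, Add(1, -3, -4)))) = Mul(Add(-535, Rational(-1, 713)), Mul(-16, Add(-11, -6))) = Mul(Rational(-381456, 713), Mul(-16, -17)) = Mul(Rational(-381456, 713), 272) = Rational(-103756032, 713)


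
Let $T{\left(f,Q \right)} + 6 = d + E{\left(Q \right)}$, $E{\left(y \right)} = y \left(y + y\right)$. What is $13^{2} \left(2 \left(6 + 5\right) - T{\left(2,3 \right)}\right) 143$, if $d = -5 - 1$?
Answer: $386672$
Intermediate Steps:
$E{\left(y \right)} = 2 y^{2}$ ($E{\left(y \right)} = y 2 y = 2 y^{2}$)
$d = -6$ ($d = -5 - 1 = -6$)
$T{\left(f,Q \right)} = -12 + 2 Q^{2}$ ($T{\left(f,Q \right)} = -6 + \left(-6 + 2 Q^{2}\right) = -12 + 2 Q^{2}$)
$13^{2} \left(2 \left(6 + 5\right) - T{\left(2,3 \right)}\right) 143 = 13^{2} \left(2 \left(6 + 5\right) - \left(-12 + 2 \cdot 3^{2}\right)\right) 143 = 169 \left(2 \cdot 11 - \left(-12 + 2 \cdot 9\right)\right) 143 = 169 \left(22 - \left(-12 + 18\right)\right) 143 = 169 \left(22 - 6\right) 143 = 169 \cdot 16 \cdot 143 = 2704 \cdot 143 = 386672$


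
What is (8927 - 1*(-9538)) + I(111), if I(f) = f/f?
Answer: 18466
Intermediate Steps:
I(f) = 1
(8927 - 1*(-9538)) + I(111) = (8927 - 1*(-9538)) + 1 = (8927 + 9538) + 1 = 18465 + 1 = 18466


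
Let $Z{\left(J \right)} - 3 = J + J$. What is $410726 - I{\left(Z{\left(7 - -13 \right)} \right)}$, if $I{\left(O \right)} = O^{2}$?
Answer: $408877$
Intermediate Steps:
$Z{\left(J \right)} = 3 + 2 J$ ($Z{\left(J \right)} = 3 + \left(J + J\right) = 3 + 2 J$)
$410726 - I{\left(Z{\left(7 - -13 \right)} \right)} = 410726 - \left(3 + 2 \left(7 - -13\right)\right)^{2} = 410726 - \left(3 + 2 \left(7 + 13\right)\right)^{2} = 410726 - \left(3 + 2 \cdot 20\right)^{2} = 410726 - \left(3 + 40\right)^{2} = 410726 - 43^{2} = 410726 - 1849 = 408877$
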